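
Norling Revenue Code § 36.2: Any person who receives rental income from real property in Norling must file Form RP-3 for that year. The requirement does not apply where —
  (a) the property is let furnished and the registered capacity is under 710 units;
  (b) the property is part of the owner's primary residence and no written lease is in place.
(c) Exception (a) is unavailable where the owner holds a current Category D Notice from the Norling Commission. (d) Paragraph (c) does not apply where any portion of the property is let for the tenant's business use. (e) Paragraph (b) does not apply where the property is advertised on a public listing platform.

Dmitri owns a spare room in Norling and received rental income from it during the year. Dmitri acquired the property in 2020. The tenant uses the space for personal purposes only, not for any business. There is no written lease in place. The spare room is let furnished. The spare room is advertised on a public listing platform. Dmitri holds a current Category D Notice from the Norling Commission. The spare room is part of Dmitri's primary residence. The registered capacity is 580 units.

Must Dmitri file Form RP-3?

Exception (a): the property is let furnished; the registered capacity is 580 units, under the 710 units limit — every condition holds. Turning to paragraphs (c)–(d): (c) operates against (a): a current Category D Notice is held. (d), which would lift (c), is not engaged — the space is used for personal purposes only. Exception (a) does not apply.
Exception (b): the spare room is part of the primary residence; there is no written lease — every condition holds. But: (e) operates — the property is publicly advertised. (b) is therefore removed.
No exception displaces § 36.2.

Yes — Dmitri must file Form RP-3.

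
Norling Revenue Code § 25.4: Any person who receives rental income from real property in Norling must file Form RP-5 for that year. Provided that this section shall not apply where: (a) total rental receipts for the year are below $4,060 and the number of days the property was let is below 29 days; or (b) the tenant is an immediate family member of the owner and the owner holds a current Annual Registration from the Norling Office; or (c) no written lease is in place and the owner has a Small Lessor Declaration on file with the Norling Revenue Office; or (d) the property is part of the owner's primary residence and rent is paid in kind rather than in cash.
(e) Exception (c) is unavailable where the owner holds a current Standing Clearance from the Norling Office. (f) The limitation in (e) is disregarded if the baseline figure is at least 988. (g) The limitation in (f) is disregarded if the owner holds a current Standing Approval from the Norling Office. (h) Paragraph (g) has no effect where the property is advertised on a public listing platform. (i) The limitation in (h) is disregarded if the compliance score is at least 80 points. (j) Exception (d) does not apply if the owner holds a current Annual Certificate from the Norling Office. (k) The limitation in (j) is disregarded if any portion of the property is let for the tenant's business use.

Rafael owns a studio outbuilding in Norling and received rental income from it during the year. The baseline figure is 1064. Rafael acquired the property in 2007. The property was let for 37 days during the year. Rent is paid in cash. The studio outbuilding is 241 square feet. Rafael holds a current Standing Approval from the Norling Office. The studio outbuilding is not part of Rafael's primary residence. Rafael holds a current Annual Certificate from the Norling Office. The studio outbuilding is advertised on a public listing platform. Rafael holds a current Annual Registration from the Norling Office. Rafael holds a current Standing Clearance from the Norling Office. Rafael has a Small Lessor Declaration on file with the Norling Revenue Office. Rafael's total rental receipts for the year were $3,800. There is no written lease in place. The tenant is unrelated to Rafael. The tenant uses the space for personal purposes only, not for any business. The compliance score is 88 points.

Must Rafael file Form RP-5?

Yes — Rafael must file Form RP-5.

Exception (a) does not apply: the number of days the property was let is 37 days, not below 29 days.
Exception (b) does not apply: the tenant is unrelated to the owner.
Exception (c) is satisfied on its face — there is no written lease; a Small Lessor Declaration is on file. However, paragraphs (e)–(i) must be considered: (e) operates against (c): a current Standing Clearance is held. (f) would limit (e) — the baseline figure is 1,064, meeting the 988 threshold — but (g) sets (f) aside: (g) applies — a current Standing Approval is held. (h) would limit (g) — the property is publicly advertised — but (i) sets (h) aside: (i) is engaged — the compliance score is 88 points, meeting the 80 points threshold. So (c) is unavailable.
Exception (d) fails — the studio outbuilding is not part of the primary residence.
Every exception is unavailable, so the rule governs.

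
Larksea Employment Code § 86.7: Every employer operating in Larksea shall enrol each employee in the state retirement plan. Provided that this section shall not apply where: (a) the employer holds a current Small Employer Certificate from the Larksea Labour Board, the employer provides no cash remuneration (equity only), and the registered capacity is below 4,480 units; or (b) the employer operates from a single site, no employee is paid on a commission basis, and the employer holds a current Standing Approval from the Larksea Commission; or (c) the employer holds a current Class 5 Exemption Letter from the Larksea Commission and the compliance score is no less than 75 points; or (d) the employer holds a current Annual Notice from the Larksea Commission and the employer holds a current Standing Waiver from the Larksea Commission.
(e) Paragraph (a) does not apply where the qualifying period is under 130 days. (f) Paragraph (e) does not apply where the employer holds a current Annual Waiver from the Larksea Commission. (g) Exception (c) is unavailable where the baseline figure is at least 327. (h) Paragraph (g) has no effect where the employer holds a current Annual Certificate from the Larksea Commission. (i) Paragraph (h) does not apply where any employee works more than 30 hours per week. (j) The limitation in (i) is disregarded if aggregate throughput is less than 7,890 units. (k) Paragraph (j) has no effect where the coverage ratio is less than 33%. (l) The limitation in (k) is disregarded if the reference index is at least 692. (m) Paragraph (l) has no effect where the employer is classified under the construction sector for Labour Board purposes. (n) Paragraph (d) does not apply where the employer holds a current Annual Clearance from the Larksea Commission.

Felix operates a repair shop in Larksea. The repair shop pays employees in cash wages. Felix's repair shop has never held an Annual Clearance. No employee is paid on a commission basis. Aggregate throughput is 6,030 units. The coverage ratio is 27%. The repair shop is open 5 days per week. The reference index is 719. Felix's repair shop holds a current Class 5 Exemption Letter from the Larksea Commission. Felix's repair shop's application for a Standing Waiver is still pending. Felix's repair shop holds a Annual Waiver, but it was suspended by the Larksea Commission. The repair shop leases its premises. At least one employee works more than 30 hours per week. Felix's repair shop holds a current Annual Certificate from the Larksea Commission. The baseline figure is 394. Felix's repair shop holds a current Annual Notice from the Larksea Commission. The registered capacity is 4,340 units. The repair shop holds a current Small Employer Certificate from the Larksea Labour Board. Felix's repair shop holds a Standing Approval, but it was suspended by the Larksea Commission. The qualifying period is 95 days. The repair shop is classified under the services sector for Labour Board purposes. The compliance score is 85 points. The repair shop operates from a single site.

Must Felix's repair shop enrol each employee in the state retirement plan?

Exception (a) fails — employees are paid cash wages.
Exception (b) does not apply: the Standing Approval is not current.
Exception (c): a current Class 5 Exemption Letter is held; the compliance score is 85 points, meeting the 75 points threshold — every condition holds. Under paragraphs (g)–(m): (g) operates (the baseline figure is 394, meeting the 327 threshold), but yields to (h): (h) is engaged — a current Annual Certificate is held. (i) would limit (h) — at least one employee exceeds 30 hours/week — but (j) sets (i) aside: (j) operates — aggregate throughput is 6,030 units, less than the 7,890 units limit. (k) applies (the coverage ratio is 27%, less than the 33% limit), but yields to (l): (l) operates — the reference index is 719, meeting the 692 threshold. (m) is not triggered (the repair shop is classified under the services sector), so (l) stands. (c) remains available.
Exception (d) fails — the Standing Waiver is not current.

No — exception (c) applies; Felix's repair shop is not required to enrol each employee in the state retirement plan.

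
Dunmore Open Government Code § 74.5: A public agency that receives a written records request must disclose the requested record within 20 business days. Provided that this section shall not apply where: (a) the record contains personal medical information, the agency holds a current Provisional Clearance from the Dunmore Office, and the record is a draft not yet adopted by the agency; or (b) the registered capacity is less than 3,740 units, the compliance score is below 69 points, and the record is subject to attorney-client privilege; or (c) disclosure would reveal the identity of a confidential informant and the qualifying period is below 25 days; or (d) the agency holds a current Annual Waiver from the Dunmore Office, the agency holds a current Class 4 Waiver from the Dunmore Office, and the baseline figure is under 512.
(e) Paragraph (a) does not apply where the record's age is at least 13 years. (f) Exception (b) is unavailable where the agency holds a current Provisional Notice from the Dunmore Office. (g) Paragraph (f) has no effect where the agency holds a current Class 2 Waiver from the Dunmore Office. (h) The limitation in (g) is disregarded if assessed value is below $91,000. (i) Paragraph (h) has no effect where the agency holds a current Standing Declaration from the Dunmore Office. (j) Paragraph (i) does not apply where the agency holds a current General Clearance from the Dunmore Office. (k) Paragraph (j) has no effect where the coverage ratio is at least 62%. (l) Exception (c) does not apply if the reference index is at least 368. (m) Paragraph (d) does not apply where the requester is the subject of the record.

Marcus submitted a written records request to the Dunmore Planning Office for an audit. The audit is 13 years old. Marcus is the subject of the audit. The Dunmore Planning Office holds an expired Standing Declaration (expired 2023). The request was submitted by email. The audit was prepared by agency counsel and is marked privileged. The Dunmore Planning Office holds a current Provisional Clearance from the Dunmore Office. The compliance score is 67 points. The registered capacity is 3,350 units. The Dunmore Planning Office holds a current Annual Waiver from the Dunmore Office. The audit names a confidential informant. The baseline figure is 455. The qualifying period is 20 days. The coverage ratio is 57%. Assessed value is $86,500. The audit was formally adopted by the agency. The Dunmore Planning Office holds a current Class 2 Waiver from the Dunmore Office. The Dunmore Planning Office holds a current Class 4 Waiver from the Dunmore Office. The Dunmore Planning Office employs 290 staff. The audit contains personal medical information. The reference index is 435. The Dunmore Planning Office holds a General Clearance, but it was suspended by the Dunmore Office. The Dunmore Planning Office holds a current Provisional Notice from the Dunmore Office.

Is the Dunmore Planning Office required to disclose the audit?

Yes — the Dunmore Planning Office must disclose the audit.

Exception (a) requires that the record is a draft not yet adopted by the agency; but the audit has been formally adopted, so (a) is unavailable.
Exception (b) is satisfied on its face — the registered capacity is 3,350 units, less than the 3,740 units limit; the compliance score is 67 points, below the 69 points limit; the audit is privileged. But: (f) operates against (b): a current Provisional Notice is held. (g) is engaged (a current Class 2 Waiver is held), but is displaced by (h): (h) operates against (g): assessed value is $86,500, below the $91,000 limit. (i), which would lift (h), is not engaged — there is no Standing Declaration in force. So (b) is unavailable.
Exception (c)'s conditions are all satisfied: the audit names a confidential informant; the qualifying period is 20 days, below the 25 days limit. However, paragraph (l) must be considered: (l) is engaged — the reference index is 435, meeting the 368 threshold. (c) is therefore removed.
All of (d)'s requirements are met (a current Annual Waiver is held; a current Class 4 Waiver is held; the baseline figure is 455, under the 512 limit). But applying paragraph (m): (m) operates against (d): Marcus is the subject of the audit. So (d) is unavailable.
No exception displaces § 74.5.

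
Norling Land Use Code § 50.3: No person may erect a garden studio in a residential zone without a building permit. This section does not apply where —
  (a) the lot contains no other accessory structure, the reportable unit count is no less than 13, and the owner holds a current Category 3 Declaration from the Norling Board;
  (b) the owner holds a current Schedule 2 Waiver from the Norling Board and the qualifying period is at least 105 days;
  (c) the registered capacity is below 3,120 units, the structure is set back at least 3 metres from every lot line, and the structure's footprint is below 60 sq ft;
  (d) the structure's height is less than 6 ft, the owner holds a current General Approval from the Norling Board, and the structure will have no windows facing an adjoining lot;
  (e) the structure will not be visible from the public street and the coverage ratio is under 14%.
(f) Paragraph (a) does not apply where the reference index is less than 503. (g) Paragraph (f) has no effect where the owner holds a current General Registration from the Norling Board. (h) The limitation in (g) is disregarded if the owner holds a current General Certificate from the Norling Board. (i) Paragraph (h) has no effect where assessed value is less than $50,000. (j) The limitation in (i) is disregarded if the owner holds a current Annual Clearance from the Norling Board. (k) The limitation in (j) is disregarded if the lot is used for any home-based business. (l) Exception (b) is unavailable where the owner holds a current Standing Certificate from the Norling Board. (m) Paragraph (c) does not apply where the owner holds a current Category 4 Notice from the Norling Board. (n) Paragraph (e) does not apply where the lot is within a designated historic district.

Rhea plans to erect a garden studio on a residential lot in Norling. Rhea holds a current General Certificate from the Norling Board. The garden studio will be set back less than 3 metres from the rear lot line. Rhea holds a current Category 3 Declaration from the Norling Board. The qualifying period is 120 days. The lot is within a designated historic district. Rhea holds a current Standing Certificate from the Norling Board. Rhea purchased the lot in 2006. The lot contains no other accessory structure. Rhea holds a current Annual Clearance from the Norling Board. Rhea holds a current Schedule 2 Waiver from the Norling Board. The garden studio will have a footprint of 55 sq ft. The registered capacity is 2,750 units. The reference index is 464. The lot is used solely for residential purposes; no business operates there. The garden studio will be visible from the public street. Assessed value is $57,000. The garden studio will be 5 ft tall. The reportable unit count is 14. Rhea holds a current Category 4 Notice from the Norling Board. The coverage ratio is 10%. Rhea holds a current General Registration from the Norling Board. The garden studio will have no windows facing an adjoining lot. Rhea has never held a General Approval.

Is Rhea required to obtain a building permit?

Yes — Rhea must obtain a building permit.

Exception (a)'s conditions are all satisfied: the lot has no other accessory structure; the reportable unit count is 14, meeting the 13 threshold; a current Category 3 Declaration is held. But: (f) operates against (a): the reference index is 464, less than the 503 limit. (g) would limit (f) — a current General Registration is held — but (h) sets (g) aside: (h) is engaged — a current General Certificate is held. (i), which would lift (h), is not engaged — assessed value is $57,000, not less than $50,000. So (a) is unavailable.
All of (b)'s requirements are met (a current Schedule 2 Waiver is held; the qualifying period is 120 days, meeting the 105 days threshold). Turning to paragraph (l): (l) applies — a current Standing Certificate is held. So (b) is unavailable.
Exception (c) requires that the structure is set back at least 3 metres from every lot line; but the rear setback is under 3 m, so (c) is unavailable.
Exception (d) fails — there is no General Approval in force.
Exception (e) does not apply: the structure will be visible from the street.
No exception applies. The general rule governs.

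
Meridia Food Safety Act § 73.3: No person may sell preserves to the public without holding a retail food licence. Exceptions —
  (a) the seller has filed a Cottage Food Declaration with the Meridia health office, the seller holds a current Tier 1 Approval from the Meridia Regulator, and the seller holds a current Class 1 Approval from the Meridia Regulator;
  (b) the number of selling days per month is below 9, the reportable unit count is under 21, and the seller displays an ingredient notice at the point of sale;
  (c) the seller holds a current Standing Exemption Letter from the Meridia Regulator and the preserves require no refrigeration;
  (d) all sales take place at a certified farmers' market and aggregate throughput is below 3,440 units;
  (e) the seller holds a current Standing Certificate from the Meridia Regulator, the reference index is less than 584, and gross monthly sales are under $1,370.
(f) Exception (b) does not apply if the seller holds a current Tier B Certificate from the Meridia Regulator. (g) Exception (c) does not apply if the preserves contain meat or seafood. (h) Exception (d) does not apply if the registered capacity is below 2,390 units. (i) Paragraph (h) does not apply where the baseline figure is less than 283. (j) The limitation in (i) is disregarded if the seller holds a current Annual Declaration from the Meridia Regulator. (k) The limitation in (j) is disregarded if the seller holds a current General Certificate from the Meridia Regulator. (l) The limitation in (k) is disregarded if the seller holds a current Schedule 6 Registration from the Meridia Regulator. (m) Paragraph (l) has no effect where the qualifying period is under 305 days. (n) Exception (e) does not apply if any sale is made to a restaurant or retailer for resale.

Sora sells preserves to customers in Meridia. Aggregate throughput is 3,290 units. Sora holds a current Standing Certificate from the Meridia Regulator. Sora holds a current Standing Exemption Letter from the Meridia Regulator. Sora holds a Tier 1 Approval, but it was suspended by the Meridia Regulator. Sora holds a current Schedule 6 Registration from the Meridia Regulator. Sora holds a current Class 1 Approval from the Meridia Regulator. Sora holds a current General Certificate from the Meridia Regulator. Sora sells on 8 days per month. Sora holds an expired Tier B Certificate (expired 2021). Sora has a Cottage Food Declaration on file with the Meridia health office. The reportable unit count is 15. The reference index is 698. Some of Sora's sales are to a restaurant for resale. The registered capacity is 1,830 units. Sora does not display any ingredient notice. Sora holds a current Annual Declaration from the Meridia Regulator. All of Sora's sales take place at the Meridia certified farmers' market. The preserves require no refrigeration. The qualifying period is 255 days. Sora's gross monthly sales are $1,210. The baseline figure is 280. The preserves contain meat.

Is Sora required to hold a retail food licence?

No — exception (d) applies; Sora is not required to hold a retail food licence.

Exception (a) does not apply: the Tier 1 Approval is not current.
Exception (b) fails — no ingredient notice is displayed.
All of (c)'s requirements are met (a current Standing Exemption Letter is held; the preserves are shelf-stable). But applying paragraph (g): (g) is engaged — the preserves contain meat. Exception (c) does not apply.
Exception (d)'s conditions are all satisfied: all sales are at a certified farmers' market; aggregate throughput is 3,290 units, below the 3,440 units limit. Under paragraphs (h)–(m): (h) would limit (d) — the registered capacity is 1,830 units, below the 2,390 units limit — but (i) sets (h) aside: (i) is engaged — the baseline figure is 280, less than the 283 limit. (j) applies (a current Annual Declaration is held), but is itself disapplied by (k): (k) applies — a current General Certificate is held. (l) would limit (k) — a current Schedule 6 Registration is held — but (m) sets (l) aside: (m) is triggered — the qualifying period is 255 days, under the 305 days limit. So (d) applies.
Exception (e) fails — the reference index is 698, not less than 584.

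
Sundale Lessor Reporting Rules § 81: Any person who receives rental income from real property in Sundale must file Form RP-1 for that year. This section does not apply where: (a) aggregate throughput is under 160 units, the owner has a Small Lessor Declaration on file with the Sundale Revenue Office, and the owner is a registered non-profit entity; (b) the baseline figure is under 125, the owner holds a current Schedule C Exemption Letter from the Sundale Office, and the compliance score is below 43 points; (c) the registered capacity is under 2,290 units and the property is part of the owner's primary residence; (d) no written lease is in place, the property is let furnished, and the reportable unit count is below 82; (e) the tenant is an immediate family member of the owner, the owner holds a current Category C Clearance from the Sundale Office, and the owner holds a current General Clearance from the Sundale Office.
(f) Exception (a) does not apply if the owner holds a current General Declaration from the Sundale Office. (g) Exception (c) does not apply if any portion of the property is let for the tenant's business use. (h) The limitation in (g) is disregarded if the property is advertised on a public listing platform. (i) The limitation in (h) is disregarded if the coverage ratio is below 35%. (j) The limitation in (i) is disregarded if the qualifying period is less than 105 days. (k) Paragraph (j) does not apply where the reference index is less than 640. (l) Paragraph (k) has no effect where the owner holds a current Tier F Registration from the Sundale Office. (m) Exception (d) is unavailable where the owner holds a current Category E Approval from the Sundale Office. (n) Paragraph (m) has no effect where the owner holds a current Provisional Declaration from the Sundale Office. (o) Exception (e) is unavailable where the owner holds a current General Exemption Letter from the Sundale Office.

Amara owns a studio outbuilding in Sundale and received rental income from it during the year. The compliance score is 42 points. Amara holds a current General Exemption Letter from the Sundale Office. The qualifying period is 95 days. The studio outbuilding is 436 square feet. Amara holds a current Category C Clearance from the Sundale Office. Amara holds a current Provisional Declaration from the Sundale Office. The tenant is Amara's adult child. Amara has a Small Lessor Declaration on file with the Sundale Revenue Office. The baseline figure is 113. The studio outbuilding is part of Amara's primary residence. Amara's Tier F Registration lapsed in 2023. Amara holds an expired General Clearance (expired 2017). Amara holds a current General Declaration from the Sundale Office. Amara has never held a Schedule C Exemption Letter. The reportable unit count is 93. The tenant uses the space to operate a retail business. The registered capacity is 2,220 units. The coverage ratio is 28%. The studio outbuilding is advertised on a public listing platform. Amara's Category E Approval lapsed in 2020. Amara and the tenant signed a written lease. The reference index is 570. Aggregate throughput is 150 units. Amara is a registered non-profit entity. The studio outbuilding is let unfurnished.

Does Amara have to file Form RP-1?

All of (a)'s requirements are met (aggregate throughput is 150 units, under the 160 units limit; a Small Lessor Declaration is on file; Amara is a registered non-profit). But applying paragraph (f): (f) applies — a current General Declaration is held. (a) is therefore removed.
Exception (b) fails — there is no Schedule C Exemption Letter in force.
Exception (c): the registered capacity is 2,220 units, under the 2,290 units limit; the studio outbuilding is part of the primary residence — every condition holds. Turning to paragraphs (g)–(l): (g) operates against (c): the space is let for business use. (h) would limit (g) — the property is publicly advertised — but (i) sets (h) aside: (i) applies — the coverage ratio is 28%, below the 35% limit. (j) is engaged (the qualifying period is 95 days, less than the 105 days limit), but is displaced by (k): (k) applies — the reference index is 570, less than the 640 limit. (l), which would lift (k), is not engaged — there is no Tier F Registration in force. Exception (c) does not apply.
Exception (d) requires that no written lease is in place; but a written lease is in place, so (d) is unavailable.
Exception (e) requires that the owner holds a current General Clearance from the Sundale Office; but the General Clearance is not current, so (e) is unavailable.
Every exception is unavailable, so the rule governs.

Yes — Amara must file Form RP-1.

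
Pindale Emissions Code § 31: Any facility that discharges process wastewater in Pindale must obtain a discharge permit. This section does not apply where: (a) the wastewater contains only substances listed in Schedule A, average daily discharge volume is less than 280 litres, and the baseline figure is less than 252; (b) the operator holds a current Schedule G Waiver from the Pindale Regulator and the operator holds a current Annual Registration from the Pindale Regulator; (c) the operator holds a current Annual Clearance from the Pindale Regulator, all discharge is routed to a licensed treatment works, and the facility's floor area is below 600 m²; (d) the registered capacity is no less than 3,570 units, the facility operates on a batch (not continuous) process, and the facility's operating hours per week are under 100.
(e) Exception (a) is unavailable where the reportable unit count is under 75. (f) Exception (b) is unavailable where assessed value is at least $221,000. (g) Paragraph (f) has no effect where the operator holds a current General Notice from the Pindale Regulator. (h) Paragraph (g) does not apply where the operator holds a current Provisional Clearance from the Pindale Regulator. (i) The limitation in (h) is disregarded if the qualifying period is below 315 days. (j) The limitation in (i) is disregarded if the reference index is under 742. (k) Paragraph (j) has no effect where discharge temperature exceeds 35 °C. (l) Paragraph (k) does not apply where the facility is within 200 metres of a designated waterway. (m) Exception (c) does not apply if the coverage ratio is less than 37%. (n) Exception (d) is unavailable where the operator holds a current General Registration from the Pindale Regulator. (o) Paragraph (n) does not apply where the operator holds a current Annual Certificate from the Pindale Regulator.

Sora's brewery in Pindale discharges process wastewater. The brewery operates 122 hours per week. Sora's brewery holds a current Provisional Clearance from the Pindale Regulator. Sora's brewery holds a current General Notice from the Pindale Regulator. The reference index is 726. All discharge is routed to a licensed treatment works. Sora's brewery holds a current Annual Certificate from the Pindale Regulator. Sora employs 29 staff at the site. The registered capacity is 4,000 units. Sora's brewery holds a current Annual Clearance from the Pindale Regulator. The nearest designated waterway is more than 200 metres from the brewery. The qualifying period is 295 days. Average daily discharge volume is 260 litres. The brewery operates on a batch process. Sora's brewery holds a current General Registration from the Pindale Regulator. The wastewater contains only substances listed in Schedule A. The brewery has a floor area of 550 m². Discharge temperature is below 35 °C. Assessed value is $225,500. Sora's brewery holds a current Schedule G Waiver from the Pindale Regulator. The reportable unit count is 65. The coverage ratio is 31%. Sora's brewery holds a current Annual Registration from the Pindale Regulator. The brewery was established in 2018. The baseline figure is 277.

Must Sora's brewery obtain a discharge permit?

Exception (a) does not apply: the baseline figure is 277, not less than 252.
Exception (b)'s conditions are all satisfied: a current Schedule G Waiver is held; a current Annual Registration is held. Turning to paragraphs (f)–(l): (f) operates against (b): assessed value is $225,500, meeting the $221,000 threshold. (g) would limit (f) — a current General Notice is held — but (h) sets (g) aside: (h) applies — a current Provisional Clearance is held. (i) is engaged (the qualifying period is 295 days, below the 315 days limit), but is overridden by (j): (j) is engaged — the reference index is 726, under the 742 limit. (k) does not operate here (discharge temperature is below 35 °C), so (j) stands. So (b) is unavailable.
Exception (c): a current Annual Clearance is held; discharge is routed to a licensed treatment works; the facility's floor area is 550 m², below the 600 m² limit — every condition holds. Turning to paragraph (m): (m) operates against (c): the coverage ratio is 31%, less than the 37% limit. Exception (c) does not apply.
Exception (d) fails — the facility's operating hours per week are 122, not under 100.
None of the exceptions is available; § 31 applies in full.

Yes — Sora's brewery must obtain a discharge permit.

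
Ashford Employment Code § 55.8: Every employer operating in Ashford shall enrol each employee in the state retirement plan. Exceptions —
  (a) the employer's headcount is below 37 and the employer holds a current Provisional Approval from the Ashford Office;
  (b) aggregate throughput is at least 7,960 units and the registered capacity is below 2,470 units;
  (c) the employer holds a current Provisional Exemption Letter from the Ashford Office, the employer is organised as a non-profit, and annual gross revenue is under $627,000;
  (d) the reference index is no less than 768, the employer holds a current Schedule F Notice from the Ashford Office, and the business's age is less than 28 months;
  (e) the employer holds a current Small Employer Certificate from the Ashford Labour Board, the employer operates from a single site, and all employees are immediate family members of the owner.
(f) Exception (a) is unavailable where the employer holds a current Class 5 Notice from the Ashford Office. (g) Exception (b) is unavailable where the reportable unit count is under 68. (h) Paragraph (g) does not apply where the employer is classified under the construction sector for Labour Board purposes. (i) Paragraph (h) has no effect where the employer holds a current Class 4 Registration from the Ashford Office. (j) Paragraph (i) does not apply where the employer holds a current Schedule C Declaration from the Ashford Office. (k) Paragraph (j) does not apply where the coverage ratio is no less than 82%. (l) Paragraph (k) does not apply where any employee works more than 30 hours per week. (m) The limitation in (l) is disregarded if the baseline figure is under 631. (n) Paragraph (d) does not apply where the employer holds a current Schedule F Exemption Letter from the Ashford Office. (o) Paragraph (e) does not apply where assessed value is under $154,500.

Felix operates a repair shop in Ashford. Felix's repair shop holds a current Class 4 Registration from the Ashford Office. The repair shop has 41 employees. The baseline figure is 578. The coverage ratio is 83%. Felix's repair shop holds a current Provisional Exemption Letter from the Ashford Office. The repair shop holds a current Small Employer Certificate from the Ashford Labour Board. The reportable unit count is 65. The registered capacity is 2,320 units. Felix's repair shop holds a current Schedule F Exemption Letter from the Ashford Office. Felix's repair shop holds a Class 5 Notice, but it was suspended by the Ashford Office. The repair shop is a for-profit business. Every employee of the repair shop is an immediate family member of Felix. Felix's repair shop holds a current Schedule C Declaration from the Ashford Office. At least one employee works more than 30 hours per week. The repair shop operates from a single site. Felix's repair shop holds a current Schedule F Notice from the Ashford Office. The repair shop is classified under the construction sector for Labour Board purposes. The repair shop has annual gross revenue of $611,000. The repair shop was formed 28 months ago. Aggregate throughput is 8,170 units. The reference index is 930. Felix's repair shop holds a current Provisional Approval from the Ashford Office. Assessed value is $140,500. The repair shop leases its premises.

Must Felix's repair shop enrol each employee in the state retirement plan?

Exception (a) requires that the employer's headcount is below 37; but the employer's headcount is 41, not below 37, so (a) is unavailable.
Exception (b): aggregate throughput is 8,170 units, meeting the 7,960 units threshold; the registered capacity is 2,320 units, below the 2,470 units limit — every condition holds. However, paragraphs (g)–(m) must be considered: (g) operates against (b): the reportable unit count is 65, under the 68 limit. (h) operates (the repair shop is classified under the construction sector), but is set aside by (i): (i) operates against (h): a current Class 4 Registration is held. (j) would limit (i) — a current Schedule C Declaration is held — but (k) sets (j) aside: (k) applies — the coverage ratio is 83%, meeting the 82% threshold. (l) applies (at least one employee exceeds 30 hours/week), but is itself disapplied by (m): (m) is triggered — the baseline figure is 578, under the 631 limit. So (b) is unavailable.
Exception (c) does not apply: the employer is for-profit.
Exception (d) does not apply: the business's age is 28 months, not less than 28 months.
All of (e)'s requirements are met (a current Small Employer Certificate is held; the employer operates from a single site; every employee is an immediate family member). But applying paragraph (o): (o) operates against (e): assessed value is $140,500, under the $154,500 limit. (e) is therefore removed.
No exception is made out. Felix's repair shop falls within the general rule.

Yes — Felix's repair shop must enrol each employee in the state retirement plan.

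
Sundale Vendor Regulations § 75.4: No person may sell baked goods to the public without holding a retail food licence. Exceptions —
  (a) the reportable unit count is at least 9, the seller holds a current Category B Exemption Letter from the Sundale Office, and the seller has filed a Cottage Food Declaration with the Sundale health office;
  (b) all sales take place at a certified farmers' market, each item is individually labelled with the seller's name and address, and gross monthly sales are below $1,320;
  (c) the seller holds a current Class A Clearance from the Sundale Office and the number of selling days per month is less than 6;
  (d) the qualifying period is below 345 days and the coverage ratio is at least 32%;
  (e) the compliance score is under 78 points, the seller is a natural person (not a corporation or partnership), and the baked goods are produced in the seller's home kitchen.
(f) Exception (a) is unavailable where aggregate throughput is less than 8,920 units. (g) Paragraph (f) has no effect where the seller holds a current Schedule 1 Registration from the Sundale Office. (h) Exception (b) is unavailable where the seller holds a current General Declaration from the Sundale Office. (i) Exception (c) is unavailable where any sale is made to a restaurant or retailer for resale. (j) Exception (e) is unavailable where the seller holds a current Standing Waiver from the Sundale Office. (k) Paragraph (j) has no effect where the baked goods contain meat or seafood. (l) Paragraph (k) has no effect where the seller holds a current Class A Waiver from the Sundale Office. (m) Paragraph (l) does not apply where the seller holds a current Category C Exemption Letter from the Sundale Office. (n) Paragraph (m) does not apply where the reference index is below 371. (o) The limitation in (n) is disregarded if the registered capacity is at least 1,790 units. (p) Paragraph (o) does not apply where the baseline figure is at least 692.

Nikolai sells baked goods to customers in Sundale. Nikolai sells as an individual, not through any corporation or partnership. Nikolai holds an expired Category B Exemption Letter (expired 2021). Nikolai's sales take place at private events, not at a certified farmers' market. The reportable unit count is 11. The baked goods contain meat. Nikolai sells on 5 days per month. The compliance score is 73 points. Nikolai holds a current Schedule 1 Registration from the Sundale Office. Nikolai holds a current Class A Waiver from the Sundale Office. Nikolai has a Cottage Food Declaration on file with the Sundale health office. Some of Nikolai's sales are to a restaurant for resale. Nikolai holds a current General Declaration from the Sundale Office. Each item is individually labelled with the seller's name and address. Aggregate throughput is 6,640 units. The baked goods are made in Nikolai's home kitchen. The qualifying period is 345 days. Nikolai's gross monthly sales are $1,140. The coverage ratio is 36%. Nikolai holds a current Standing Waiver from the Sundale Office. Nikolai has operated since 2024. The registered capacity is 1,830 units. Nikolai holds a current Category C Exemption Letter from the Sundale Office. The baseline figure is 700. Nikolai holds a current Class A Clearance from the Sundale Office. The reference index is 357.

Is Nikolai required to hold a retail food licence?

Exception (a) does not apply: the Category B Exemption Letter is not current.
Exception (b) does not apply: sales are at private events, not a certified farmers' market.
Exception (c) is satisfied on its face — a current Class A Clearance is held; the number of selling days per month is 5, less than the 6 limit. Turning to paragraph (i): (i) operates — some sales are to a restaurant for resale. (c) is therefore removed.
Exception (d) requires that the qualifying period is below 345 days; but the qualifying period is 345 days, not below 345 days, so (d) is unavailable.
Exception (e) is satisfied on its face — the compliance score is 73 points, under the 78 points limit; the seller is a natural person; the baked goods are home-kitchen produced. But applying paragraphs (j)–(p): (j) is engaged — a current Standing Waiver is held. (k) operates (the baked goods contain meat), but yields to (l): (l) operates against (k): a current Class A Waiver is held. (m) would limit (l) — a current Category C Exemption Letter is held — but (n) sets (m) aside: (n) is triggered — the reference index is 357, below the 371 limit. (o) would limit (n) — the registered capacity is 1,830 units, meeting the 1,790 units threshold — but (p) sets (o) aside: (p) applies — the baseline figure is 700, meeting the 692 threshold. (e) is therefore removed.
No exception is made out. Nikolai falls within the general rule.

Yes — Nikolai must hold a retail food licence.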